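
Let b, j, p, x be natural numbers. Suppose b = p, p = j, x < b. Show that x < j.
b = p and p = j, hence b = j. Because x < b, x < j.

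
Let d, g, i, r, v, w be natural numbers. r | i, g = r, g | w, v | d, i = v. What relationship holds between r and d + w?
r | d + w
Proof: Since i = v and r | i, r | v. v | d, so r | d. From g = r and g | w, r | w. Since r | d, r | d + w.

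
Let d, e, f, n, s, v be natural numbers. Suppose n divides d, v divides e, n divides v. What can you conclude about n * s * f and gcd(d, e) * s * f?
n * s * f divides gcd(d, e) * s * f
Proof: n divides v and v divides e, therefore n divides e. Since n divides d, n divides gcd(d, e). Then n * s divides gcd(d, e) * s. Then n * s * f divides gcd(d, e) * s * f.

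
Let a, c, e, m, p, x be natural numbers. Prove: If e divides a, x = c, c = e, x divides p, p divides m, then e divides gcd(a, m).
From x = c and c = e, x = e. From x divides p, e divides p. Since p divides m, e divides m. e divides a, so e divides gcd(a, m).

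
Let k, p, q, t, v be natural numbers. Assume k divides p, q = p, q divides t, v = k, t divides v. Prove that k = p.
q = p and q divides t, therefore p divides t. v = k and t divides v, so t divides k. p divides t, so p divides k. k divides p, so k = p.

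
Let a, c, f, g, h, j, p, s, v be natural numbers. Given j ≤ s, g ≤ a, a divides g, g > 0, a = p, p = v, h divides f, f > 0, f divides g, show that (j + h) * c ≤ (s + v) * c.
a divides g and g > 0, thus a ≤ g. Since g ≤ a, g = a. Because a = p, g = p. Since p = v, g = v. h divides f and f > 0, therefore h ≤ f. From f divides g and g > 0, f ≤ g. h ≤ f, so h ≤ g. g = v, so h ≤ v. j ≤ s, so j + h ≤ s + v. By multiplying by a non-negative, (j + h) * c ≤ (s + v) * c.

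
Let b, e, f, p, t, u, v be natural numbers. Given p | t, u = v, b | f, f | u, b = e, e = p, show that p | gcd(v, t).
b = e and b | f, so e | f. e = p, so p | f. u = v and f | u, thus f | v. p | f, so p | v. p | t, so p | gcd(v, t).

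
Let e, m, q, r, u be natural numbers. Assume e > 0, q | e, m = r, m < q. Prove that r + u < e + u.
Because m = r and m < q, r < q. q | e and e > 0, so q ≤ e. r < q, so r < e. Then r + u < e + u.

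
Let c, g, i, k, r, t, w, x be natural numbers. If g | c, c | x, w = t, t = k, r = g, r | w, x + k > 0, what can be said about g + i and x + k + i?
g + i ≤ x + k + i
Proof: g | c and c | x, hence g | x. Because w = t and t = k, w = k. r = g and r | w, thus g | w. Since w = k, g | k. Since g | x, g | x + k. Since x + k > 0, g ≤ x + k. Then g + i ≤ x + k + i.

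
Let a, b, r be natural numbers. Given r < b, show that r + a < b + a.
Since r < b, by adding to both sides, r + a < b + a.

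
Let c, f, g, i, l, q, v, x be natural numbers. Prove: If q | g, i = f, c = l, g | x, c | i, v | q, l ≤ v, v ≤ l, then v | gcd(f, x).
Because l ≤ v and v ≤ l, l = v. From c = l and c | i, l | i. Since i = f, l | f. Since l = v, v | f. v | q and q | g, therefore v | g. From g | x, v | x. From v | f, v | gcd(f, x).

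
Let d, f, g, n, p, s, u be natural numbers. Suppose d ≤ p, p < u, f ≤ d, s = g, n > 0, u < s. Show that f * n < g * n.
f ≤ d and d ≤ p, thus f ≤ p. p < u and u < s, so p < s. s = g, so p < g. f ≤ p, so f < g. Because n > 0, by multiplying by a positive, f * n < g * n.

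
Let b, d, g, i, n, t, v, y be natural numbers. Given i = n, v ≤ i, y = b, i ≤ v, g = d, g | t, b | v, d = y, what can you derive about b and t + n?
b | t + n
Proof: d = y and y = b, hence d = b. g = d and g | t, so d | t. d = b, so b | t. v ≤ i and i ≤ v, therefore v = i. Since b | v, b | i. Since i = n, b | n. b | t, so b | t + n.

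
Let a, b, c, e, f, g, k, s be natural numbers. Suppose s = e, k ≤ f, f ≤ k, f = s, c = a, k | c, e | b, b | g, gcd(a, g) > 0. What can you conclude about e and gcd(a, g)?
e ≤ gcd(a, g)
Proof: From k ≤ f and f ≤ k, k = f. f = s, so k = s. Because c = a and k | c, k | a. Since k = s, s | a. Since s = e, e | a. e | b and b | g, thus e | g. Since e | a, e | gcd(a, g). gcd(a, g) > 0, so e ≤ gcd(a, g).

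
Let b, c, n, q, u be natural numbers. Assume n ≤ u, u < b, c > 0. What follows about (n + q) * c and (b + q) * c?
(n + q) * c < (b + q) * c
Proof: Since n ≤ u and u < b, n < b. Then n + q < b + q. c > 0, so (n + q) * c < (b + q) * c.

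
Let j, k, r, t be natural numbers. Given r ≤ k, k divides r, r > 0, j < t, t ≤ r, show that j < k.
k divides r and r > 0, so k ≤ r. Since r ≤ k, r = k. j < t and t ≤ r, hence j < r. r = k, so j < k.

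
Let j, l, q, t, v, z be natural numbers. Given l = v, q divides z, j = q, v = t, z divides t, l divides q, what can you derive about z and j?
z = j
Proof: Because l = v and v = t, l = t. Since l divides q, t divides q. Because z divides t, z divides q. Since q divides z, q = z. From j = q, j = z. Then z = j.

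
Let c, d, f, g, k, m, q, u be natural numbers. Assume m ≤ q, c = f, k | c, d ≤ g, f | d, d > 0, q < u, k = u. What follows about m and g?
m < g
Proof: From m ≤ q and q < u, m < u. Because c = f and k | c, k | f. Since f | d, k | d. Since d > 0, k ≤ d. Because d ≤ g, k ≤ g. Since k = u, u ≤ g. Since m < u, m < g.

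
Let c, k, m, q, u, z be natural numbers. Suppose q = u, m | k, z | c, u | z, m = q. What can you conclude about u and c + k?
u | c + k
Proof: Because u | z and z | c, u | c. m = q and m | k, therefore q | k. q = u, so u | k. Since u | c, u | c + k.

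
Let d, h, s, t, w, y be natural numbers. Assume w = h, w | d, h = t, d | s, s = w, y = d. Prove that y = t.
s = w and d | s, so d | w. Since w | d, d = w. Since y = d, y = w. Since w = h, y = h. Since h = t, y = t.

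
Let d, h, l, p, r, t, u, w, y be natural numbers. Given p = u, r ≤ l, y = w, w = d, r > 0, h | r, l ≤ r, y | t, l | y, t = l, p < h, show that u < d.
Because r ≤ l and l ≤ r, r = l. t = l and y | t, thus y | l. Since l | y, l = y. Since r = l, r = y. Since y = w, r = w. Since w = d, r = d. From h | r and r > 0, h ≤ r. From p < h, p < r. r = d, so p < d. Since p = u, u < d.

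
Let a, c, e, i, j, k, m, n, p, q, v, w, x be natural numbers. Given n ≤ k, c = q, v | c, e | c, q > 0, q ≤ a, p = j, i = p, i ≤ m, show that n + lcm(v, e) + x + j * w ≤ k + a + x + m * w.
Because v | c and e | c, lcm(v, e) | c. From c = q, lcm(v, e) | q. Since q > 0, lcm(v, e) ≤ q. Since q ≤ a, lcm(v, e) ≤ a. n ≤ k, so n + lcm(v, e) ≤ k + a. Then n + lcm(v, e) + x ≤ k + a + x. Since i = p and i ≤ m, p ≤ m. p = j, so j ≤ m. Then j * w ≤ m * w. Since n + lcm(v, e) + x ≤ k + a + x, n + lcm(v, e) + x + j * w ≤ k + a + x + m * w.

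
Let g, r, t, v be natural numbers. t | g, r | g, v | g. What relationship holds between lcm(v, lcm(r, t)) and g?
lcm(v, lcm(r, t)) | g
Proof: From r | g and t | g, lcm(r, t) | g. Since v | g, lcm(v, lcm(r, t)) | g.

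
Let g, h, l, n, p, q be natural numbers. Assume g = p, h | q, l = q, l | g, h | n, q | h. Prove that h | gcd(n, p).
From q | h and h | q, q = h. Since l = q, l = h. Because g = p and l | g, l | p. l = h, so h | p. h | n, so h | gcd(n, p).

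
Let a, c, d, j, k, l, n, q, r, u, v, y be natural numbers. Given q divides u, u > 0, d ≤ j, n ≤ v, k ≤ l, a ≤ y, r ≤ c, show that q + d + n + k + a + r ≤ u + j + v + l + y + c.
q divides u and u > 0, so q ≤ u. Because d ≤ j and n ≤ v, d + n ≤ j + v. k ≤ l and a ≤ y, hence k + a ≤ l + y. Since d + n ≤ j + v, d + n + k + a ≤ j + v + l + y. Since r ≤ c, d + n + k + a + r ≤ j + v + l + y + c. Since q ≤ u, q + d + n + k + a + r ≤ u + j + v + l + y + c.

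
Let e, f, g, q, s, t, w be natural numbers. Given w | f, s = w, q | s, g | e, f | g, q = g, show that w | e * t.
s = w and q | s, so q | w. q = g, so g | w. w | f and f | g, so w | g. From g | w, g = w. Since g | e, w | e. Then w | e * t.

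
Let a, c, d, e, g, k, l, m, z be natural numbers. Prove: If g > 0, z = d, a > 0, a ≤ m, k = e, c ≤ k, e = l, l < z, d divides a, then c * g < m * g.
k = e and c ≤ k, thus c ≤ e. Since e = l, c ≤ l. z = d and l < z, thus l < d. Since c ≤ l, c < d. From d divides a and a > 0, d ≤ a. Since c < d, c < a. a ≤ m, so c < m. Since g > 0, by multiplying by a positive, c * g < m * g.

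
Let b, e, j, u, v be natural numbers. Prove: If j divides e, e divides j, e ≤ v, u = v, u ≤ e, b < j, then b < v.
j divides e and e divides j, hence j = e. Since u = v and u ≤ e, v ≤ e. From e ≤ v, e = v. From j = e, j = v. Since b < j, b < v.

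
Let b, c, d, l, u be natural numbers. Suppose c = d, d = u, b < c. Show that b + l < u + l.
From c = d and d = u, c = u. b < c, so b < u. Then b + l < u + l.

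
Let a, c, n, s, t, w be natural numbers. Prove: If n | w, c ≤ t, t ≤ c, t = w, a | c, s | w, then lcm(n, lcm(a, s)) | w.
c ≤ t and t ≤ c, so c = t. Since t = w, c = w. a | c, so a | w. From s | w, lcm(a, s) | w. n | w, so lcm(n, lcm(a, s)) | w.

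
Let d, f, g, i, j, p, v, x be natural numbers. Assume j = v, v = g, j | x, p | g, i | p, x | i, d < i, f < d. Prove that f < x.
i | p and p | g, therefore i | g. j = v and j | x, so v | x. v = g, so g | x. i | g, so i | x. From x | i, i = x. f < d and d < i, so f < i. i = x, so f < x.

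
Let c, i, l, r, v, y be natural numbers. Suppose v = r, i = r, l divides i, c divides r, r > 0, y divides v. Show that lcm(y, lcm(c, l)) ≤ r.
Because v = r and y divides v, y divides r. i = r and l divides i, hence l divides r. Since c divides r, lcm(c, l) divides r. Since y divides r, lcm(y, lcm(c, l)) divides r. Since r > 0, lcm(y, lcm(c, l)) ≤ r.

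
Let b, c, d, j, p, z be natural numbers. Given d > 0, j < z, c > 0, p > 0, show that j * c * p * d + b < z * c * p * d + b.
Because j < z and c > 0, by multiplying by a positive, j * c < z * c. Combined with p > 0, by multiplying by a positive, j * c * p < z * c * p. Because d > 0, by multiplying by a positive, j * c * p * d < z * c * p * d. Then j * c * p * d + b < z * c * p * d + b.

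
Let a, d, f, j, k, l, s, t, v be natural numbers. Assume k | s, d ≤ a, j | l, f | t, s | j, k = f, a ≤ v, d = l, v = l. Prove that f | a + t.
Because k = f and k | s, f | s. d = l and d ≤ a, therefore l ≤ a. v = l and a ≤ v, hence a ≤ l. Since l ≤ a, l = a. s | j and j | l, so s | l. Since l = a, s | a. f | s, so f | a. f | t, so f | a + t.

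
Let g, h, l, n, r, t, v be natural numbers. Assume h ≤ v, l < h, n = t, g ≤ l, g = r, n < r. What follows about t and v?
t < v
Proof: Because n = t and n < r, t < r. Since g = r and g ≤ l, r ≤ l. l < h and h ≤ v, thus l < v. Since r ≤ l, r < v. From t < r, t < v.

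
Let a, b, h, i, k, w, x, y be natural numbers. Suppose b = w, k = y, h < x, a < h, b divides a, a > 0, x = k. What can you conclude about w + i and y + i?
w + i < y + i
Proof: x = k and k = y, hence x = y. Since b divides a and a > 0, b ≤ a. a < h and h < x, thus a < x. b ≤ a, so b < x. Since x = y, b < y. b = w, so w < y. Then w + i < y + i.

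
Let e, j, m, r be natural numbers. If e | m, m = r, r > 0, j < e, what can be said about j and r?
j < r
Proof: Because m = r and e | m, e | r. r > 0, so e ≤ r. Since j < e, j < r.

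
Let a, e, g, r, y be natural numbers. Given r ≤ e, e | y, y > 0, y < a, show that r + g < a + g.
e | y and y > 0, hence e ≤ y. r ≤ e, so r ≤ y. From y < a, r < a. Then r + g < a + g.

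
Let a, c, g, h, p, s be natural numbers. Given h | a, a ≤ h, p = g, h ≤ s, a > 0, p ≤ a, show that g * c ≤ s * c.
Since h | a and a > 0, h ≤ a. a ≤ h, so a = h. p = g and p ≤ a, therefore g ≤ a. From a = h, g ≤ h. h ≤ s, so g ≤ s. Then g * c ≤ s * c.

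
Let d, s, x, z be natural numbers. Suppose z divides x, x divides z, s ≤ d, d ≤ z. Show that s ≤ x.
z divides x and x divides z, thus z = x. s ≤ d and d ≤ z, thus s ≤ z. Because z = x, s ≤ x.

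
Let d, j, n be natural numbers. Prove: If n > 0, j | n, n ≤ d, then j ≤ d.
j | n and n > 0, so j ≤ n. Since n ≤ d, j ≤ d.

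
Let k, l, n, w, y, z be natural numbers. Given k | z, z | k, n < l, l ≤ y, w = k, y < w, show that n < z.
k | z and z | k, therefore k = z. w = k and y < w, thus y < k. l ≤ y, so l < k. Since n < l, n < k. k = z, so n < z.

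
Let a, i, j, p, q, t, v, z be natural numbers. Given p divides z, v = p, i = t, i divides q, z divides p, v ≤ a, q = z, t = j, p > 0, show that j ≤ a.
i = t and t = j, therefore i = j. Because z divides p and p divides z, z = p. q = z and i divides q, hence i divides z. Since z = p, i divides p. Since p > 0, i ≤ p. i = j, so j ≤ p. v = p and v ≤ a, hence p ≤ a. Since j ≤ p, j ≤ a.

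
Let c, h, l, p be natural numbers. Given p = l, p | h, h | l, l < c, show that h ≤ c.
Because p = l and p | h, l | h. Since h | l, l = h. Since l < c, h < c. Then h ≤ c.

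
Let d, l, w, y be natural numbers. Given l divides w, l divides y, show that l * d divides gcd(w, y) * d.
Because l divides w and l divides y, l divides gcd(w, y). Then l * d divides gcd(w, y) * d.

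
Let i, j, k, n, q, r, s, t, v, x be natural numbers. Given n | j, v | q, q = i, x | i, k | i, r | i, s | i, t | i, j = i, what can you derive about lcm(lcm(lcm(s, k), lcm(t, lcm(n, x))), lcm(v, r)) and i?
lcm(lcm(lcm(s, k), lcm(t, lcm(n, x))), lcm(v, r)) | i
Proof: s | i and k | i, thus lcm(s, k) | i. j = i and n | j, hence n | i. Because x | i, lcm(n, x) | i. Since t | i, lcm(t, lcm(n, x)) | i. Since lcm(s, k) | i, lcm(lcm(s, k), lcm(t, lcm(n, x))) | i. q = i and v | q, thus v | i. Since r | i, lcm(v, r) | i. lcm(lcm(s, k), lcm(t, lcm(n, x))) | i, so lcm(lcm(lcm(s, k), lcm(t, lcm(n, x))), lcm(v, r)) | i.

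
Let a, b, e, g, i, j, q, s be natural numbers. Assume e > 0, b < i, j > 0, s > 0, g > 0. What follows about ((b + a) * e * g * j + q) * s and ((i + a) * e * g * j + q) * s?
((b + a) * e * g * j + q) * s < ((i + a) * e * g * j + q) * s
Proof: b < i, hence b + a < i + a. Combined with e > 0, by multiplying by a positive, (b + a) * e < (i + a) * e. Combining with g > 0, by multiplying by a positive, (b + a) * e * g < (i + a) * e * g. Using j > 0, by multiplying by a positive, (b + a) * e * g * j < (i + a) * e * g * j. Then (b + a) * e * g * j + q < (i + a) * e * g * j + q. Using s > 0, by multiplying by a positive, ((b + a) * e * g * j + q) * s < ((i + a) * e * g * j + q) * s.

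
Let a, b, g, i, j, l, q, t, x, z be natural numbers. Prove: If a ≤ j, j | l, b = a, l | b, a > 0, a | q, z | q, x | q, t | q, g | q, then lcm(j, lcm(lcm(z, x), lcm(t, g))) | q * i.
b = a and l | b, hence l | a. j | l, so j | a. Since a > 0, j ≤ a. a ≤ j, so a = j. Since a | q, j | q. From z | q and x | q, lcm(z, x) | q. Since t | q and g | q, lcm(t, g) | q. Since lcm(z, x) | q, lcm(lcm(z, x), lcm(t, g)) | q. j | q, so lcm(j, lcm(lcm(z, x), lcm(t, g))) | q. Then lcm(j, lcm(lcm(z, x), lcm(t, g))) | q * i.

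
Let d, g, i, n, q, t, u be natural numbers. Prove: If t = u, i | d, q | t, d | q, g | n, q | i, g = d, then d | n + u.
g = d and g | n, so d | n. Because q | i and i | d, q | d. Since d | q, q = d. t = u and q | t, thus q | u. Since q = d, d | u. d | n, so d | n + u.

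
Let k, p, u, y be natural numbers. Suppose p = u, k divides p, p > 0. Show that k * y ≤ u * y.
Because k divides p and p > 0, k ≤ p. Since p = u, k ≤ u. By multiplying by a non-negative, k * y ≤ u * y.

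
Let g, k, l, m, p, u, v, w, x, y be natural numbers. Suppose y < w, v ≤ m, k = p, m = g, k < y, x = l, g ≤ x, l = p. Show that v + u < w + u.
Because m = g and v ≤ m, v ≤ g. x = l and l = p, hence x = p. Since g ≤ x, g ≤ p. Since v ≤ g, v ≤ p. k = p and k < y, hence p < y. Since v ≤ p, v < y. y < w, so v < w. Then v + u < w + u.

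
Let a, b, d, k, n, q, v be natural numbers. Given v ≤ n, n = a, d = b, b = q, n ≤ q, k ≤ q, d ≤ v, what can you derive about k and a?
k ≤ a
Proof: From d = b and b = q, d = q. From d ≤ v and v ≤ n, d ≤ n. d = q, so q ≤ n. n ≤ q, so q = n. Because n = a, q = a. Since k ≤ q, k ≤ a.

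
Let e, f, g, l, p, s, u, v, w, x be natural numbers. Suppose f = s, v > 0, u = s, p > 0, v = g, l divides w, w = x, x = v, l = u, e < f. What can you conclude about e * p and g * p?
e * p < g * p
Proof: f = s and e < f, hence e < s. From w = x and l divides w, l divides x. l = u, so u divides x. Since x = v, u divides v. u = s, so s divides v. From v > 0, s ≤ v. Since v = g, s ≤ g. Because e < s, e < g. Combined with p > 0, by multiplying by a positive, e * p < g * p.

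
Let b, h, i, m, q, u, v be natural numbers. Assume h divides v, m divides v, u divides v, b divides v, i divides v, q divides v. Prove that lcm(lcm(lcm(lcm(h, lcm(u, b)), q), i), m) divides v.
u divides v and b divides v, therefore lcm(u, b) divides v. h divides v, so lcm(h, lcm(u, b)) divides v. q divides v, so lcm(lcm(h, lcm(u, b)), q) divides v. Since i divides v, lcm(lcm(lcm(h, lcm(u, b)), q), i) divides v. Since m divides v, lcm(lcm(lcm(lcm(h, lcm(u, b)), q), i), m) divides v.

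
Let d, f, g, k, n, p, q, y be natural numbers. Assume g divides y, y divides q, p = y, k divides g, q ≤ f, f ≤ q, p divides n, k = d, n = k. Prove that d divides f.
n = k and p divides n, so p divides k. Since p = y, y divides k. k divides g and g divides y, hence k divides y. Since y divides k, y = k. k = d, so y = d. q ≤ f and f ≤ q, thus q = f. Since y divides q, y divides f. y = d, so d divides f.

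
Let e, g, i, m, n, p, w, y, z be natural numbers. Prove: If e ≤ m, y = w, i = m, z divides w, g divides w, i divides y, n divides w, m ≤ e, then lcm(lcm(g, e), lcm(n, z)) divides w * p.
m ≤ e and e ≤ m, therefore m = e. Since i = m, i = e. i divides y, so e divides y. Since y = w, e divides w. Since g divides w, lcm(g, e) divides w. From n divides w and z divides w, lcm(n, z) divides w. Since lcm(g, e) divides w, lcm(lcm(g, e), lcm(n, z)) divides w. Then lcm(lcm(g, e), lcm(n, z)) divides w * p.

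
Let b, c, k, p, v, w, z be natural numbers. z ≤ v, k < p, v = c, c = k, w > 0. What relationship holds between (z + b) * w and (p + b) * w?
(z + b) * w < (p + b) * w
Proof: v = c and c = k, thus v = k. From z ≤ v, z ≤ k. k < p, so z < p. Then z + b < p + b. Since w > 0, by multiplying by a positive, (z + b) * w < (p + b) * w.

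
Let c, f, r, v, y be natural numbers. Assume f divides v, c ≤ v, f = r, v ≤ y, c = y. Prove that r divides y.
From c = y and c ≤ v, y ≤ v. Since v ≤ y, v = y. Because f = r and f divides v, r divides v. Because v = y, r divides y.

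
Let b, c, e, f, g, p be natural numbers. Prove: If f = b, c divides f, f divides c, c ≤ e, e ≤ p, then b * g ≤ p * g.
Since c divides f and f divides c, c = f. c ≤ e, so f ≤ e. e ≤ p, so f ≤ p. Since f = b, b ≤ p. By multiplying by a non-negative, b * g ≤ p * g.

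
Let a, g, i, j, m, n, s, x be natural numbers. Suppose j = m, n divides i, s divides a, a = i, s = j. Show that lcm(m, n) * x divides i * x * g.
Because s = j and j = m, s = m. a = i and s divides a, hence s divides i. Since s = m, m divides i. n divides i, so lcm(m, n) divides i. Then lcm(m, n) * x divides i * x. Then lcm(m, n) * x divides i * x * g.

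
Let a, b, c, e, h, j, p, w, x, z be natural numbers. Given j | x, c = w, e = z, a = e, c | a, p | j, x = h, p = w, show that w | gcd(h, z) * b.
p | j and j | x, so p | x. Since x = h, p | h. p = w, so w | h. From a = e and e = z, a = z. c = w and c | a, thus w | a. Because a = z, w | z. w | h, so w | gcd(h, z). Then w | gcd(h, z) * b.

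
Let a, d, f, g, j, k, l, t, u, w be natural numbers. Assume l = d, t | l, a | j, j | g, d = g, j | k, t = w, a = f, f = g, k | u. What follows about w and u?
w | u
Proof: a = f and f = g, therefore a = g. a | j, so g | j. j | g, so g = j. Because l = d and d = g, l = g. t | l, so t | g. From g = j, t | j. t = w, so w | j. j | k, so w | k. Since k | u, w | u.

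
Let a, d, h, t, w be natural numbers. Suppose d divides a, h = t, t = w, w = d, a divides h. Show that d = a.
h = t and t = w, thus h = w. w = d, so h = d. a divides h, so a divides d. d divides a, so d = a.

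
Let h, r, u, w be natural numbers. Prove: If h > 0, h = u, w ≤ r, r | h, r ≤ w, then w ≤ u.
Since r ≤ w and w ≤ r, r = w. r | h and h > 0, so r ≤ h. From h = u, r ≤ u. Since r = w, w ≤ u.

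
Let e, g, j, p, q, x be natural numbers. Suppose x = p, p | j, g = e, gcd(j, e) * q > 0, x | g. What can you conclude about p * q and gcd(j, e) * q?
p * q ≤ gcd(j, e) * q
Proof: g = e and x | g, thus x | e. x = p, so p | e. Because p | j, p | gcd(j, e). Then p * q | gcd(j, e) * q. gcd(j, e) * q > 0, so p * q ≤ gcd(j, e) * q.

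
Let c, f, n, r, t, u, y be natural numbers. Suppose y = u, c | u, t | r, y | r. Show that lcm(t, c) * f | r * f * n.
y = u and y | r, thus u | r. c | u, so c | r. From t | r, lcm(t, c) | r. Then lcm(t, c) * f | r * f. Then lcm(t, c) * f | r * f * n.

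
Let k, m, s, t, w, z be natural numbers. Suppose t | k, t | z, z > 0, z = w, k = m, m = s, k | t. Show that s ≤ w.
Since t | k and k | t, t = k. Because k = m and m = s, k = s. Since t = k, t = s. From t | z, s | z. Since z > 0, s ≤ z. z = w, so s ≤ w.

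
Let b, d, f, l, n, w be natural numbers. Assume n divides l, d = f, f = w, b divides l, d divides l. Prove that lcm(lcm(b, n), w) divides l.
b divides l and n divides l, therefore lcm(b, n) divides l. d = f and d divides l, so f divides l. f = w, so w divides l. Since lcm(b, n) divides l, lcm(lcm(b, n), w) divides l.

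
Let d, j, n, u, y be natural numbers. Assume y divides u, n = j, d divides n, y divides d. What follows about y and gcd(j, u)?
y divides gcd(j, u)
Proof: y divides d and d divides n, thus y divides n. Since n = j, y divides j. Since y divides u, y divides gcd(j, u).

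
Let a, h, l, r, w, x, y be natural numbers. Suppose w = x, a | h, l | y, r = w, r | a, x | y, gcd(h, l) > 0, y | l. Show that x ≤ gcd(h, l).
Since r = w and w = x, r = x. From r | a, x | a. a | h, so x | h. y | l and l | y, thus y = l. x | y, so x | l. Since x | h, x | gcd(h, l). gcd(h, l) > 0, so x ≤ gcd(h, l).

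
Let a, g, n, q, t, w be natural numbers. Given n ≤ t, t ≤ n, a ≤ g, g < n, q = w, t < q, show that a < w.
From n ≤ t and t ≤ n, n = t. a ≤ g and g < n, thus a < n. Since n = t, a < t. q = w and t < q, thus t < w. Since a < t, a < w.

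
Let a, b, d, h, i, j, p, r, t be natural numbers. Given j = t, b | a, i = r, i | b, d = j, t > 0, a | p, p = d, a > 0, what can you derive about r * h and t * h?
r * h ≤ t * h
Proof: Because i | b and b | a, i | a. Because a > 0, i ≤ a. i = r, so r ≤ a. Because p = d and d = j, p = j. a | p, so a | j. Since j = t, a | t. t > 0, so a ≤ t. Because r ≤ a, r ≤ t. Then r * h ≤ t * h.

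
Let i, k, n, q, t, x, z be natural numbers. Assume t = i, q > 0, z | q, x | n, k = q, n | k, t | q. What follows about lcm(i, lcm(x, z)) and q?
lcm(i, lcm(x, z)) ≤ q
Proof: t = i and t | q, so i | q. k = q and n | k, therefore n | q. x | n, so x | q. z | q, so lcm(x, z) | q. i | q, so lcm(i, lcm(x, z)) | q. q > 0, so lcm(i, lcm(x, z)) ≤ q.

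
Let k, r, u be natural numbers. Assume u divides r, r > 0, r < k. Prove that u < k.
u divides r and r > 0, so u ≤ r. r < k, so u < k.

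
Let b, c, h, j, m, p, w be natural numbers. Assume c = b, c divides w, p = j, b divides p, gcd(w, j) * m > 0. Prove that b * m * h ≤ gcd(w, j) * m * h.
c = b and c divides w, so b divides w. Because p = j and b divides p, b divides j. Since b divides w, b divides gcd(w, j). Then b * m divides gcd(w, j) * m. From gcd(w, j) * m > 0, b * m ≤ gcd(w, j) * m. By multiplying by a non-negative, b * m * h ≤ gcd(w, j) * m * h.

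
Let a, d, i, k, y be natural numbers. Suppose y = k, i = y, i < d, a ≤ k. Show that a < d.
i = y and y = k, so i = k. i < d, so k < d. a ≤ k, so a < d.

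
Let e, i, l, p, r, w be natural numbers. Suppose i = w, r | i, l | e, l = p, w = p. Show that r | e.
i = w and w = p, thus i = p. Since r | i, r | p. From l = p and l | e, p | e. r | p, so r | e.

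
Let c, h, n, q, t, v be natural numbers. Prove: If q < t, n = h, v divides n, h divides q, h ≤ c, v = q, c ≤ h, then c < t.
v = q and v divides n, thus q divides n. Because n = h, q divides h. Since h divides q, q = h. h ≤ c and c ≤ h, thus h = c. Since q = h, q = c. Since q < t, c < t.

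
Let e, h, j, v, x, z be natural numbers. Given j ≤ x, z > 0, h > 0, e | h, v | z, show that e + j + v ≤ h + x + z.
e | h and h > 0, so e ≤ h. Since v | z and z > 0, v ≤ z. j ≤ x, so j + v ≤ x + z. e ≤ h, so e + j + v ≤ h + x + z.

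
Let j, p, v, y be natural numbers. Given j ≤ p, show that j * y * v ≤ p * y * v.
j ≤ p, therefore j * y ≤ p * y. Then j * y * v ≤ p * y * v.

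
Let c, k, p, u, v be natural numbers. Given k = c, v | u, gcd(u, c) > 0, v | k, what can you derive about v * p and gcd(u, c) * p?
v * p ≤ gcd(u, c) * p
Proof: k = c and v | k, so v | c. v | u, so v | gcd(u, c). Since gcd(u, c) > 0, v ≤ gcd(u, c). Then v * p ≤ gcd(u, c) * p.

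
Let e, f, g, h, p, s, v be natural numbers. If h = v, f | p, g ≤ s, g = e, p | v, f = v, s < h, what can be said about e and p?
e < p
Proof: f = v and f | p, thus v | p. Because p | v, v = p. g = e and g ≤ s, hence e ≤ s. h = v and s < h, thus s < v. e ≤ s, so e < v. v = p, so e < p.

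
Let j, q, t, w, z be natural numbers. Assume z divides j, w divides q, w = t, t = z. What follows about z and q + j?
z divides q + j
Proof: w = t and t = z, thus w = z. Because w divides q, z divides q. From z divides j, z divides q + j.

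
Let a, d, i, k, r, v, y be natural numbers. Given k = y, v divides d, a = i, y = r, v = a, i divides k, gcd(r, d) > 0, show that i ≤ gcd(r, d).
From k = y and y = r, k = r. Since i divides k, i divides r. v = a and a = i, therefore v = i. From v divides d, i divides d. i divides r, so i divides gcd(r, d). gcd(r, d) > 0, so i ≤ gcd(r, d).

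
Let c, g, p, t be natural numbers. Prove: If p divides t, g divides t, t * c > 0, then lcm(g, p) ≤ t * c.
g divides t and p divides t, so lcm(g, p) divides t. Then lcm(g, p) divides t * c. Since t * c > 0, lcm(g, p) ≤ t * c.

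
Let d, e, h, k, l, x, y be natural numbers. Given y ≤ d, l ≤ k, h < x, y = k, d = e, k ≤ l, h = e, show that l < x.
k ≤ l and l ≤ k, thus k = l. Since y = k, y = l. From d = e and y ≤ d, y ≤ e. y = l, so l ≤ e. From h = e and h < x, e < x. From l ≤ e, l < x.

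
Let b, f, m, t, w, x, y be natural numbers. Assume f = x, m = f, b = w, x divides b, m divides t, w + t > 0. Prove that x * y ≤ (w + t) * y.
From b = w and x divides b, x divides w. m = f and f = x, so m = x. m divides t, so x divides t. Since x divides w, x divides w + t. Since w + t > 0, x ≤ w + t. By multiplying by a non-negative, x * y ≤ (w + t) * y.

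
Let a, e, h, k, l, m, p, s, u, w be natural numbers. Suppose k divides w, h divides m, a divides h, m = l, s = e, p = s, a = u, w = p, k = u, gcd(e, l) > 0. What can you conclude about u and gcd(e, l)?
u ≤ gcd(e, l)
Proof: p = s and s = e, thus p = e. Since w = p, w = e. k divides w, so k divides e. Since k = u, u divides e. a = u and a divides h, so u divides h. m = l and h divides m, therefore h divides l. Since u divides h, u divides l. Since u divides e, u divides gcd(e, l). Since gcd(e, l) > 0, u ≤ gcd(e, l).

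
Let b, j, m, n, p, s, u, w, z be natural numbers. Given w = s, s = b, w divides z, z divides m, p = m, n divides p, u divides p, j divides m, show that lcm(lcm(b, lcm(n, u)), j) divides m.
w = s and s = b, so w = b. w divides z and z divides m, thus w divides m. w = b, so b divides m. n divides p and u divides p, therefore lcm(n, u) divides p. Since p = m, lcm(n, u) divides m. b divides m, so lcm(b, lcm(n, u)) divides m. From j divides m, lcm(lcm(b, lcm(n, u)), j) divides m.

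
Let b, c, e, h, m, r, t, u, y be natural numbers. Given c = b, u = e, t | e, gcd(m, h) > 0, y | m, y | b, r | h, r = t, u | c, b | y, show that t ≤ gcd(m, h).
Since u = e and u | c, e | c. t | e, so t | c. c = b, so t | b. y | b and b | y, hence y = b. From y | m, b | m. Since t | b, t | m. From r = t and r | h, t | h. t | m, so t | gcd(m, h). Since gcd(m, h) > 0, t ≤ gcd(m, h).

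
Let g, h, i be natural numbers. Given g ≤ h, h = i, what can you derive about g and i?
g ≤ i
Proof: h = i and g ≤ h. By substitution, g ≤ i.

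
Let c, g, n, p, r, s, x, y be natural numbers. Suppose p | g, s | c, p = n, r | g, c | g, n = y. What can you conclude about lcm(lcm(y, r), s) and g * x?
lcm(lcm(y, r), s) | g * x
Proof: From p = n and n = y, p = y. p | g, so y | g. Since r | g, lcm(y, r) | g. Since s | c and c | g, s | g. Since lcm(y, r) | g, lcm(lcm(y, r), s) | g. Then lcm(lcm(y, r), s) | g * x.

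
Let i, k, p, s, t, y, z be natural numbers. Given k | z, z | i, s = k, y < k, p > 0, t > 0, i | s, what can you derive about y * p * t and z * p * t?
y * p * t < z * p * t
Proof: Since s = k and i | s, i | k. z | i, so z | k. From k | z, k = z. y < k, so y < z. p > 0, so y * p < z * p. Since t > 0, y * p * t < z * p * t.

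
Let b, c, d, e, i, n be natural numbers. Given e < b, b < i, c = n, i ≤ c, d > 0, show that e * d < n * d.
c = n and i ≤ c, hence i ≤ n. Since b < i, b < n. Since e < b, e < n. Since d > 0, by multiplying by a positive, e * d < n * d.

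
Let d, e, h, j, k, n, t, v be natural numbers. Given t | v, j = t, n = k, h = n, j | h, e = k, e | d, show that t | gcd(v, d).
h = n and j | h, so j | n. Since n = k, j | k. Because j = t, t | k. e = k and e | d, thus k | d. t | k, so t | d. Since t | v, t | gcd(v, d).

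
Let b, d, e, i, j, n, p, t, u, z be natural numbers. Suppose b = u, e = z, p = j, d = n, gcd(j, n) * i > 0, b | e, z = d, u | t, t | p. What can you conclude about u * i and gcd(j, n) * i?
u * i ≤ gcd(j, n) * i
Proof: u | t and t | p, so u | p. Since p = j, u | j. e = z and z = d, therefore e = d. From b = u and b | e, u | e. e = d, so u | d. Since d = n, u | n. u | j, so u | gcd(j, n). Then u * i | gcd(j, n) * i. gcd(j, n) * i > 0, so u * i ≤ gcd(j, n) * i.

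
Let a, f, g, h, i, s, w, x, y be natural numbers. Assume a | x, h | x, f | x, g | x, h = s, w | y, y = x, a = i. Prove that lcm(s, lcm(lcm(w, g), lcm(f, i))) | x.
h = s and h | x, therefore s | x. From y = x and w | y, w | x. g | x, so lcm(w, g) | x. a = i and a | x, thus i | x. Since f | x, lcm(f, i) | x. Since lcm(w, g) | x, lcm(lcm(w, g), lcm(f, i)) | x. Since s | x, lcm(s, lcm(lcm(w, g), lcm(f, i))) | x.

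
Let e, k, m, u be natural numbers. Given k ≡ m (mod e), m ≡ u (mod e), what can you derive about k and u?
k ≡ u (mod e)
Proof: Because k ≡ m (mod e) and m ≡ u (mod e), by transitivity, k ≡ u (mod e).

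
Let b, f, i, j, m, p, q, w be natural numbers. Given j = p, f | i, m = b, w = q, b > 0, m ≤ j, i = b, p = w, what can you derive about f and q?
f ≤ q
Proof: Since j = p and p = w, j = w. w = q, so j = q. From i = b and f | i, f | b. Since b > 0, f ≤ b. From m = b and m ≤ j, b ≤ j. Because f ≤ b, f ≤ j. j = q, so f ≤ q.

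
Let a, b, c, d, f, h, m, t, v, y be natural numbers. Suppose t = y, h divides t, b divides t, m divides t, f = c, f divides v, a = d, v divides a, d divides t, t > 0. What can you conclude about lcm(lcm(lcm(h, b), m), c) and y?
lcm(lcm(lcm(h, b), m), c) ≤ y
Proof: h divides t and b divides t, hence lcm(h, b) divides t. Since m divides t, lcm(lcm(h, b), m) divides t. f = c and f divides v, therefore c divides v. Because a = d and v divides a, v divides d. Because d divides t, v divides t. c divides v, so c divides t. lcm(lcm(h, b), m) divides t, so lcm(lcm(lcm(h, b), m), c) divides t. Since t > 0, lcm(lcm(lcm(h, b), m), c) ≤ t. Since t = y, lcm(lcm(lcm(h, b), m), c) ≤ y.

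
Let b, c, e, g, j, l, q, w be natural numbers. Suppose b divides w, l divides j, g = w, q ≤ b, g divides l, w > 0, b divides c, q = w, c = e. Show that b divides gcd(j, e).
q = w and q ≤ b, therefore w ≤ b. Because b divides w and w > 0, b ≤ w. Since w ≤ b, w = b. From g = w and g divides l, w divides l. Since l divides j, w divides j. Since w = b, b divides j. Because c = e and b divides c, b divides e. From b divides j, b divides gcd(j, e).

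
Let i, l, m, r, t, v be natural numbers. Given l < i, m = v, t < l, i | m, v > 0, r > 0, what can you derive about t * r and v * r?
t * r < v * r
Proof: Since t < l and l < i, t < i. m = v and i | m, hence i | v. v > 0, so i ≤ v. t < i, so t < v. r > 0, so t * r < v * r.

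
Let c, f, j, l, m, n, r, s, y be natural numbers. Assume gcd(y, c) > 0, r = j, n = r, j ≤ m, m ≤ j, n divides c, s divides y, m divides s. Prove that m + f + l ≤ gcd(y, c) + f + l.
Because m divides s and s divides y, m divides y. j ≤ m and m ≤ j, thus j = m. Since r = j, r = m. n = r and n divides c, hence r divides c. r = m, so m divides c. Since m divides y, m divides gcd(y, c). Since gcd(y, c) > 0, m ≤ gcd(y, c). Then m + f ≤ gcd(y, c) + f. Then m + f + l ≤ gcd(y, c) + f + l.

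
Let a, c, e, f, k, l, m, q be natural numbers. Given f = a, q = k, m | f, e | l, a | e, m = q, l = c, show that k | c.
Since m = q and m | f, q | f. f = a, so q | a. From a | e, q | e. e | l, so q | l. l = c, so q | c. q = k, so k | c.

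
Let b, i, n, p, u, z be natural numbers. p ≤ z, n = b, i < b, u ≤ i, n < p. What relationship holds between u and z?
u < z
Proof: u ≤ i and i < b, therefore u < b. n = b and n < p, hence b < p. Since u < b, u < p. p ≤ z, so u < z.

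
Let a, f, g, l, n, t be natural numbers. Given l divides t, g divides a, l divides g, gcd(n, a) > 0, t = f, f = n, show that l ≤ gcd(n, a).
Since t = f and f = n, t = n. Since l divides t, l divides n. l divides g and g divides a, thus l divides a. l divides n, so l divides gcd(n, a). gcd(n, a) > 0, so l ≤ gcd(n, a).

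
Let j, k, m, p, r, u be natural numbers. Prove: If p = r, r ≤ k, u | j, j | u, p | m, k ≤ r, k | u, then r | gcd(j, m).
u | j and j | u, therefore u = j. k ≤ r and r ≤ k, therefore k = r. k | u, so r | u. u = j, so r | j. p = r and p | m, thus r | m. From r | j, r | gcd(j, m).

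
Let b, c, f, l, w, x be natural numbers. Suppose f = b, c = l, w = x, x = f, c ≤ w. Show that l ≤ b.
Since w = x and x = f, w = f. Since c ≤ w, c ≤ f. f = b, so c ≤ b. Since c = l, l ≤ b.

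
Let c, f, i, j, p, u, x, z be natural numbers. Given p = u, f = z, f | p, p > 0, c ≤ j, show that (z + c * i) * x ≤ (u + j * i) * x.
Since f | p and p > 0, f ≤ p. f = z, so z ≤ p. Because p = u, z ≤ u. Because c ≤ j, c * i ≤ j * i. Since z ≤ u, z + c * i ≤ u + j * i. Then (z + c * i) * x ≤ (u + j * i) * x.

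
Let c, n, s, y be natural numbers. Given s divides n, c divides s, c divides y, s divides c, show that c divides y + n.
s divides c and c divides s, thus s = c. Since s divides n, c divides n. From c divides y, c divides y + n.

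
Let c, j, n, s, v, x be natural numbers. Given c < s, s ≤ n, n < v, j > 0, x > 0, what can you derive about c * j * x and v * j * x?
c * j * x < v * j * x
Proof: s ≤ n and n < v, hence s < v. c < s, so c < v. Using j > 0 and multiplying by a positive, c * j < v * j. From x > 0, by multiplying by a positive, c * j * x < v * j * x.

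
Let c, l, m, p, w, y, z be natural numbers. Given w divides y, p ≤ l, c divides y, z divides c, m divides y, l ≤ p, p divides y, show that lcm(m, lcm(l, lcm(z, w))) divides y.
Because p ≤ l and l ≤ p, p = l. Since p divides y, l divides y. z divides c and c divides y, therefore z divides y. w divides y, so lcm(z, w) divides y. Since l divides y, lcm(l, lcm(z, w)) divides y. Because m divides y, lcm(m, lcm(l, lcm(z, w))) divides y.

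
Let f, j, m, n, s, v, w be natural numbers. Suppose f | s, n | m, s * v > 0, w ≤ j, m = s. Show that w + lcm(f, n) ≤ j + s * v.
m = s and n | m, thus n | s. Since f | s, lcm(f, n) | s. Then lcm(f, n) | s * v. Since s * v > 0, lcm(f, n) ≤ s * v. Since w ≤ j, w + lcm(f, n) ≤ j + s * v.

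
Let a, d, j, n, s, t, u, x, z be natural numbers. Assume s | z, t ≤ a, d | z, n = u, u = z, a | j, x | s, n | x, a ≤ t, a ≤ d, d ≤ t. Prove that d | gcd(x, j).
Because n = u and u = z, n = z. Since n | x, z | x. From x | s and s | z, x | z. z | x, so z = x. d | z, so d | x. t ≤ a and a ≤ t, thus t = a. From d ≤ t, d ≤ a. Since a ≤ d, a = d. a | j, so d | j. Since d | x, d | gcd(x, j).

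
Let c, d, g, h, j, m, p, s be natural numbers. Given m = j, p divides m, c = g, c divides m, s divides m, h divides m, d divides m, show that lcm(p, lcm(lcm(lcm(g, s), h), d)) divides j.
c = g and c divides m, so g divides m. Since s divides m, lcm(g, s) divides m. h divides m, so lcm(lcm(g, s), h) divides m. d divides m, so lcm(lcm(lcm(g, s), h), d) divides m. p divides m, so lcm(p, lcm(lcm(lcm(g, s), h), d)) divides m. m = j, so lcm(p, lcm(lcm(lcm(g, s), h), d)) divides j.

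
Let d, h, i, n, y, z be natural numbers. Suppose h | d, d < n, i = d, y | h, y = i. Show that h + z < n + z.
y = i and i = d, therefore y = d. Since y | h, d | h. h | d, so d = h. Since d < n, h < n. Then h + z < n + z.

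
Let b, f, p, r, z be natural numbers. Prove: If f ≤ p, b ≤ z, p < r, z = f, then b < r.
z = f and b ≤ z, thus b ≤ f. f ≤ p and p < r, hence f < r. Since b ≤ f, b < r.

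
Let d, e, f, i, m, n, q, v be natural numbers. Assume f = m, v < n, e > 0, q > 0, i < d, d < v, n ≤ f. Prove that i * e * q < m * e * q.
i < d and d < v, therefore i < v. From v < n and n ≤ f, v < f. i < v, so i < f. Since f = m, i < m. Since e > 0, by multiplying by a positive, i * e < m * e. Since q > 0, by multiplying by a positive, i * e * q < m * e * q.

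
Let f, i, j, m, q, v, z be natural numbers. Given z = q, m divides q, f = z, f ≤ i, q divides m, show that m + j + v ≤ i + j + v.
f = z and z = q, therefore f = q. q divides m and m divides q, therefore q = m. From f = q, f = m. f ≤ i, so m ≤ i. Then m + j ≤ i + j. Then m + j + v ≤ i + j + v.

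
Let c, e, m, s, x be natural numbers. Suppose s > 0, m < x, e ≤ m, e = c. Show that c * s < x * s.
Since e ≤ m and m < x, e < x. Since e = c, c < x. From s > 0, c * s < x * s.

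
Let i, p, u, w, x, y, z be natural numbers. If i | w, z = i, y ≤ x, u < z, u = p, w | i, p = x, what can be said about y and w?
y < w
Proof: i | w and w | i, hence i = w. z = i, so z = w. u = p and p = x, thus u = x. Because u < z, x < z. z = w, so x < w. Since y ≤ x, y < w.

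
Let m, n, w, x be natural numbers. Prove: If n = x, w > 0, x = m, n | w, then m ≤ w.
n = x and x = m, hence n = m. Since n | w and w > 0, n ≤ w. From n = m, m ≤ w.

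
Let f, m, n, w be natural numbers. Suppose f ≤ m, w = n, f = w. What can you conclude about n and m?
n ≤ m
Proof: f = w and f ≤ m, so w ≤ m. w = n, so n ≤ m.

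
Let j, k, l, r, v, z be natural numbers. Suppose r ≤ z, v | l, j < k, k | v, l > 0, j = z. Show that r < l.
j = z and j < k, therefore z < k. From k | v and v | l, k | l. Since l > 0, k ≤ l. Since z < k, z < l. r ≤ z, so r < l.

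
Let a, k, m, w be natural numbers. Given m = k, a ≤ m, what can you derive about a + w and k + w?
a + w ≤ k + w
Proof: m = k and a ≤ m, hence a ≤ k. Then a + w ≤ k + w.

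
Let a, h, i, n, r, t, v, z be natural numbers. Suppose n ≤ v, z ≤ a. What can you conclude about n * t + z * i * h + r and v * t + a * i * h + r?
n * t + z * i * h + r ≤ v * t + a * i * h + r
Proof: n ≤ v, so n * t ≤ v * t. z ≤ a, thus z * i ≤ a * i. Then z * i * h ≤ a * i * h. Since n * t ≤ v * t, n * t + z * i * h ≤ v * t + a * i * h. Then n * t + z * i * h + r ≤ v * t + a * i * h + r.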